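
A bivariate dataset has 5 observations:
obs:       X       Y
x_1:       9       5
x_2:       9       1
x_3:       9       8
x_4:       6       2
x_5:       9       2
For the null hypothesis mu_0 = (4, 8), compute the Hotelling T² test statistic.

Step 1 — sample mean vector:
  mean(X) = (9 + 9 + 9 + 6 + 9) / 5 = 42/5 = 8.4
  mean(Y) = (5 + 1 + 8 + 2 + 2) / 5 = 18/5 = 3.6
  x̄ = (8.4, 3.6),  deviation x̄ - mu_0 = (8.4, 3.6) - (4, 8) = (4.4, -4.4).

Step 2 — sample covariance matrix, S[i,j] = (1/(n-1)) · Σ_k (x_{k,i} - mean_i) · (x_{k,j} - mean_j), divisor n-1 = 4:
  S[X,X] = ((0.6)·(0.6) + (0.6)·(0.6) + (0.6)·(0.6) + (-2.4)·(-2.4) + (0.6)·(0.6)) / 4 = 7.2/4 = 1.8
  S[X,Y] = ((0.6)·(1.4) + (0.6)·(-2.6) + (0.6)·(4.4) + (-2.4)·(-1.6) + (0.6)·(-1.6)) / 4 = 4.8/4 = 1.2
  S[Y,Y] = ((1.4)·(1.4) + (-2.6)·(-2.6) + (4.4)·(4.4) + (-1.6)·(-1.6) + (-1.6)·(-1.6)) / 4 = 33.2/4 = 8.3
  S = [[1.8, 1.2],
 [1.2, 8.3]].

Step 3 — invert S. det(S) = 1.8·8.3 - (1.2)² = 13.5.
  S^{-1} = (1/det) · [[d, -b], [-b, a]] = [[0.6148, -0.0889],
 [-0.0889, 0.1333]].

Step 4 — quadratic form (x̄ - mu_0)^T · S^{-1} · (x̄ - mu_0):
  S^{-1} · (x̄ - mu_0) = (3.0963, -0.9778),
  (x̄ - mu_0)^T · [...] = (4.4)·(3.0963) + (-4.4)·(-0.9778) = 17.9259.

Step 5 — scale by n: T² = 5 · 17.9259 = 89.6296.

T² ≈ 89.6296


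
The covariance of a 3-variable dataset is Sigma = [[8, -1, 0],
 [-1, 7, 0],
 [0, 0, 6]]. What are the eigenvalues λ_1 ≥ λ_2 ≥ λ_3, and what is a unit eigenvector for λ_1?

Step 1 — characteristic polynomial p(λ) = det(λI - Sigma) = λ³ - tr·λ² + c_1·λ - det, where tr = trace, c_1 = sum of the principal 2×2 minors, det = det(Sigma):
  tr = 8 + 7 + 6 = 21,
  c_1 = (8·7 - (-1)²) + (8·6 - (0)²) + (7·6 - (0)²) = 55 + 48 + 42 = 145,
  det = 8·(7·6 - (0)²) - (-1)·((-1)·6 - (0)·(0)) + (0)·((-1)·(0) - 7·(0)) = 8·(42) - (-1)·(-6) + (0)·(0) = 330.
  So p(λ) = λ³ - 21λ² + 145λ - 330.
Step 2 — look for an integer root (rational root theorem: any rational root is an integer divisor of 330). Testing λ = 6:
  p(6) = 216 - 756 + 870 - 330 = 0  ✓
  Dividing out (λ - 6): p(λ) = (λ - 6)(λ² - 15λ + 55).
Step 3 — remaining eigenvalues from the quadratic λ² - 15λ + 55 = 0:
  Δ = 15² - 4·55 = 225 - 220 = 5,  λ = (15 ± √5)/2 = (15 ± 2.2361)/2 ≈ 8.618 or 6.382.
  Sorted: λ_1 = 8.618,  λ_2 = 6.382,  λ_3 = 6  (check: sum = 21 = tr ✓).

Step 4 — unit eigenvector for λ_1 ≈ 8.618: v spans the null space of (Sigma - λ_1 I), whose rows are
  r_1 = (-0.618, -1, 0),  r_2 = (-1, -1.618, 0),  r_3 = (0, 0, -2.618).
  v is orthogonal to every row, so take v ∝ r_1 × r_3 = ((-1)·(-2.618) - (0)·(0), (0)·(0) - (-0.618)·(-2.618), (-0.618)·(0) - (-1)·(0)) ≈ (2.618, -1.618, 0).
  Let u = (2.618, -1.618, 0).
  ||u|| = √((2.618)² + (-1.618)² + (0)²) = √(9.4721) ≈ 3.0777,  v_1 = u/||u|| ≈ (0.8507, -0.5257, 0) (||v_1|| = 1).

λ_1 = 8.618,  λ_2 = 6.382,  λ_3 = 6;  v_1 ≈ (0.8507, -0.5257, 0)


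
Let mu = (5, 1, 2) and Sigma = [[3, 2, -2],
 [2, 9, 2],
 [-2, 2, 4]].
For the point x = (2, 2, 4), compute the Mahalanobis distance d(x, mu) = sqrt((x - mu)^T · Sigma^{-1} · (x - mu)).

Step 1 — centre the observation: (x - mu) = (-3, 1, 2).

Step 2 — invert Sigma (cofactor / det for 3×3, or solve directly):
  Sigma^{-1} = [[1.1429, -0.4286, 0.7857],
 [-0.4286, 0.2857, -0.3571],
 [0.7857, -0.3571, 0.8214]].

Step 3 — form the quadratic (x - mu)^T · Sigma^{-1} · (x - mu):
  Sigma^{-1} · (x - mu) = (-2.2857, 0.8571, -1.0714).
  (x - mu)^T · [Sigma^{-1} · (x - mu)] = (-3)·(-2.2857) + (1)·(0.8571) + (2)·(-1.0714) = 5.5714.

Step 4 — take square root: d = √(5.5714) ≈ 2.3604.

d(x, mu) = √(5.5714) ≈ 2.3604


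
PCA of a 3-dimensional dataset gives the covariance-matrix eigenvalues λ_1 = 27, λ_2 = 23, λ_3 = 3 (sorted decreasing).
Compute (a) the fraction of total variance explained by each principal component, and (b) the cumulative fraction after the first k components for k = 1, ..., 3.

Step 1 — total variance = trace(Sigma) = Σ λ_i = 27 + 23 + 3 = 53.

Step 2 — fraction explained by component i = λ_i / Σ λ:
  PC1: 27/53 = 0.5094
  PC2: 23/53 = 0.434
  PC3: 3/53 = 0.0566

Step 3 — cumulative fraction after k components = (λ_1 + ... + λ_k) / Σ λ:
  k = 1: 27/53 = 0.5094
  k = 2: (27 + 23)/53 = 50/53 = 0.9434
  k = 3: (27 + 23 + 3)/53 = 53/53 = 1

Summary (fraction, with percent):

explained: PC1 0.5094 (50.94%), PC2 0.434 (43.4%), PC3 0.0566 (5.66%);  cumulative: 0.5094, 0.9434, 1


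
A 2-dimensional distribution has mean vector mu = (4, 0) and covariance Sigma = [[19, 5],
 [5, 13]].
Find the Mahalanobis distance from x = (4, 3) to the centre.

Step 1 — centre the observation: (x - mu) = (0, 3).

Step 2 — invert Sigma. det(Sigma) = 19·13 - (5)² = 222.
  Sigma^{-1} = (1/det) · [[d, -b], [-b, a]] = [[0.0586, -0.0225],
 [-0.0225, 0.0856]].

Step 3 — form the quadratic (x - mu)^T · Sigma^{-1} · (x - mu):
  Sigma^{-1} · (x - mu) = (-0.0676, 0.2568).
  (x - mu)^T · [Sigma^{-1} · (x - mu)] = (0)·(-0.0676) + (3)·(0.2568) = 0.7703.

Step 4 — take square root: d = √(0.7703) ≈ 0.8777.

d(x, mu) = √(0.7703) ≈ 0.8777


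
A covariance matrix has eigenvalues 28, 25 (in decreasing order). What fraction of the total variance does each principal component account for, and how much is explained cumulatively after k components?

Step 1 — total variance = trace(Sigma) = Σ λ_i = 28 + 25 = 53.

Step 2 — fraction explained by component i = λ_i / Σ λ:
  PC1: 28/53 = 0.5283
  PC2: 25/53 = 0.4717

Step 3 — cumulative fraction after k components = (λ_1 + ... + λ_k) / Σ λ:
  k = 1: 28/53 = 0.5283
  k = 2: (28 + 25)/53 = 53/53 = 1

Summary (fraction, with percent):

explained: PC1 0.5283 (52.83%), PC2 0.4717 (47.17%);  cumulative: 0.5283, 1


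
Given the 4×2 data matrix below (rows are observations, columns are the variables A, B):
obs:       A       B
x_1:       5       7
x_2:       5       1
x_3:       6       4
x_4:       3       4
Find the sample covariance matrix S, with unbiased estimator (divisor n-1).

Step 1 — column means:
  mean(A) = (5 + 5 + 6 + 3) / 4 = 19/4 = 4.75
  mean(B) = (7 + 1 + 4 + 4) / 4 = 16/4 = 4

Step 2 — sample covariance S[i,j] = (1/(n-1)) · Σ_k (x_{k,i} - mean_i) · (x_{k,j} - mean_j), with n-1 = 3.
  S[A,A] = ((0.25)·(0.25) + (0.25)·(0.25) + (1.25)·(1.25) + (-1.75)·(-1.75)) / 3 = 4.75/3 = 1.5833
  S[A,B] = ((0.25)·(3) + (0.25)·(-3) + (1.25)·(0) + (-1.75)·(0)) / 3 = 0/3 = 0
  S[B,B] = ((3)·(3) + (-3)·(-3) + (0)·(0) + (0)·(0)) / 3 = 18/3 = 6

S is symmetric (S[j,i] = S[i,j]). Assembling:

S = [[1.5833, 0],
 [0, 6]]


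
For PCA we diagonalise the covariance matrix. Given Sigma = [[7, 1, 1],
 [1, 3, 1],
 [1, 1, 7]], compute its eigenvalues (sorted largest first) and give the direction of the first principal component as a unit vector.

Step 1 — characteristic polynomial p(λ) = det(λI - Sigma) = λ³ - tr·λ² + c_1·λ - det, where tr = trace, c_1 = sum of the principal 2×2 minors, det = det(Sigma):
  tr = 7 + 3 + 7 = 17,
  c_1 = (7·3 - (1)²) + (7·7 - (1)²) + (3·7 - (1)²) = 20 + 48 + 20 = 88,
  det = 7·(3·7 - (1)²) - (1)·((1)·7 - (1)·(1)) + (1)·((1)·(1) - 3·(1)) = 7·(20) - (1)·(6) + (1)·(-2) = 132.
  So p(λ) = λ³ - 17λ² + 88λ - 132.
Step 2 — look for an integer root (rational root theorem: any rational root is an integer divisor of 132). Testing λ = 6:
  p(6) = 216 - 612 + 528 - 132 = 0  ✓
  Dividing out (λ - 6): p(λ) = (λ - 6)(λ² - 11λ + 22).
Step 3 — remaining eigenvalues from the quadratic λ² - 11λ + 22 = 0:
  Δ = 11² - 4·22 = 121 - 88 = 33,  λ = (11 ± √33)/2 = (11 ± 5.7446)/2 ≈ 8.3723 or 2.6277.
  Sorted: λ_1 = 8.3723,  λ_2 = 6,  λ_3 = 2.6277  (check: sum = 17 = tr ✓).

Step 4 — unit eigenvector for λ_1 ≈ 8.3723: v spans the null space of (Sigma - λ_1 I), whose rows are
  r_1 = (-1.3723, 1, 1),  r_2 = (1, -5.3723, 1),  r_3 = (1, 1, -1.3723).
  v is orthogonal to every row, so take v ∝ r_1 × r_2 = ((1)·(1) - (1)·(-5.3723), (1)·(1) - (-1.3723)·(1), (-1.3723)·(-5.3723) - (1)·(1)) ≈ (6.3723, 2.3723, 6.3723).
  Let u = (6.3723, 2.3723, 6.3723).
  ||u|| = √((6.3723)² + (2.3723)² + (6.3723)²) = √(86.8397) ≈ 9.3188,  v_1 = u/||u|| ≈ (0.6838, 0.2546, 0.6838) (||v_1|| = 1).

λ_1 = 8.3723,  λ_2 = 6,  λ_3 = 2.6277;  v_1 ≈ (0.6838, 0.2546, 0.6838)


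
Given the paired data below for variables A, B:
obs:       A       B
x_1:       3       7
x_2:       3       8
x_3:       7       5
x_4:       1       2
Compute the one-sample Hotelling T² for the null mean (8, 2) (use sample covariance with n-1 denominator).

Step 1 — sample mean vector:
  mean(A) = (3 + 3 + 7 + 1) / 4 = 14/4 = 3.5
  mean(B) = (7 + 8 + 5 + 2) / 4 = 22/4 = 5.5
  x̄ = (3.5, 5.5),  deviation x̄ - mu_0 = (3.5, 5.5) - (8, 2) = (-4.5, 3.5).

Step 2 — sample covariance matrix, S[i,j] = (1/(n-1)) · Σ_k (x_{k,i} - mean_i) · (x_{k,j} - mean_j), divisor n-1 = 3:
  S[A,A] = ((-0.5)·(-0.5) + (-0.5)·(-0.5) + (3.5)·(3.5) + (-2.5)·(-2.5)) / 3 = 19/3 = 6.3333
  S[A,B] = ((-0.5)·(1.5) + (-0.5)·(2.5) + (3.5)·(-0.5) + (-2.5)·(-3.5)) / 3 = 5/3 = 1.6667
  S[B,B] = ((1.5)·(1.5) + (2.5)·(2.5) + (-0.5)·(-0.5) + (-3.5)·(-3.5)) / 3 = 21/3 = 7
  S = [[6.3333, 1.6667],
 [1.6667, 7]].

Step 3 — invert S. det(S) = 6.3333·7 - (1.6667)² = 41.5556.
  S^{-1} = (1/det) · [[d, -b], [-b, a]] = [[0.1684, -0.0401],
 [-0.0401, 0.1524]].

Step 4 — quadratic form (x̄ - mu_0)^T · S^{-1} · (x̄ - mu_0):
  S^{-1} · (x̄ - mu_0) = (-0.8984, 0.7139),
  (x̄ - mu_0)^T · [...] = (-4.5)·(-0.8984) + (3.5)·(0.7139) = 6.5414.

Step 5 — scale by n: T² = 4 · 6.5414 = 26.1658.

T² ≈ 26.1658


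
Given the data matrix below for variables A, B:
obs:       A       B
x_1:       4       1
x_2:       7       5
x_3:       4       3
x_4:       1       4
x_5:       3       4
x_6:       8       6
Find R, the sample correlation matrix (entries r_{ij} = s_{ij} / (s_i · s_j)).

Step 1 — column means:
  mean(A) = (4 + 7 + 4 + 1 + 3 + 8) / 6 = 27/6 = 4.5
  mean(B) = (1 + 5 + 3 + 4 + 4 + 6) / 6 = 23/6 = 3.8333

Step 2 — sample variances and covariances s[i,j] = (1/(n-1)) · Σ_k (x_{k,i} - mean_i) · (x_{k,j} - mean_j), with n-1 = 5:
  s[A,A] = ((-0.5)·(-0.5) + (2.5)·(2.5) + (-0.5)·(-0.5) + (-3.5)·(-3.5) + (-1.5)·(-1.5) + (3.5)·(3.5)) / 5 = 33.5/5 = 6.7
  s[A,B] = ((-0.5)·(-2.8333) + (2.5)·(1.1667) + (-0.5)·(-0.8333) + (-3.5)·(0.1667) + (-1.5)·(0.1667) + (3.5)·(2.1667)) / 5 = 11.5/5 = 2.3
  s[B,B] = ((-2.8333)·(-2.8333) + (1.1667)·(1.1667) + (-0.8333)·(-0.8333) + (0.1667)·(0.1667) + (0.1667)·(0.1667) + (2.1667)·(2.1667)) / 5 = 14.8333/5 = 2.9667
  Sample standard deviations s_i = √(s[i,i]):
  s(A) = √(6.7) = 2.5884
  s(B) = √(2.9667) = 1.7224

Step 3 — r_{ij} = s_{ij} / (s_i · s_j):
  r[A,A] = 1 (diagonal).
  r[A,B] = 2.3 / (2.5884 · 1.7224) = 2.3 / 4.4583 = 0.5159
  r[B,B] = 1 (diagonal).

R is symmetric with unit diagonal. Assembling:

R = [[1, 0.5159],
 [0.5159, 1]]


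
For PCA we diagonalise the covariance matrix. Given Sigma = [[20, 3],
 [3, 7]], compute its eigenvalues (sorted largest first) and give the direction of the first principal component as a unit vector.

Step 1 — characteristic polynomial of 2×2 Sigma:
  det(Sigma - λI) = λ² - trace · λ + det = 0.
  trace = 20 + 7 = 27, det = 20·7 - (3)² = 131.
Step 2 — discriminant:
  Δ = trace² - 4·det = 729 - 524 = 205.
Step 3 — eigenvalues:
  λ = (trace ± √Δ)/2 = (27 ± 14.3178)/2,
  λ_1 = 20.6589,  λ_2 = 6.3411.

Step 4 — unit eigenvector for λ_1: solve (Sigma - λ_1 I)v = 0. First row:
  (20 - 20.6589)·v_x + (3)·v_y = 0, i.e. (-0.6589)·v_x + (3)·v_y = 0,
  so v ∝ (b, λ_1 - a) = (3, 0.6589) = u.
  ||u|| = √((3)² + (0.6589)²) = √(9.4342) ≈ 3.0715,
  v_1 = u/||u|| ≈ (0.9767, 0.2145) (||v_1|| = 1).

λ_1 = 20.6589,  λ_2 = 6.3411;  v_1 ≈ (0.9767, 0.2145)


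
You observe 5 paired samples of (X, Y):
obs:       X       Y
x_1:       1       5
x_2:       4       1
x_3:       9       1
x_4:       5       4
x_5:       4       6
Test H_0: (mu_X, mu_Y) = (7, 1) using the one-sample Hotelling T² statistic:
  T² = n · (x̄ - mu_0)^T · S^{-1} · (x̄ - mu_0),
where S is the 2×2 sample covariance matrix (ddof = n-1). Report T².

Step 1 — sample mean vector:
  mean(X) = (1 + 4 + 9 + 5 + 4) / 5 = 23/5 = 4.6
  mean(Y) = (5 + 1 + 1 + 4 + 6) / 5 = 17/5 = 3.4
  x̄ = (4.6, 3.4),  deviation x̄ - mu_0 = (4.6, 3.4) - (7, 1) = (-2.4, 2.4).

Step 2 — sample covariance matrix, S[i,j] = (1/(n-1)) · Σ_k (x_{k,i} - mean_i) · (x_{k,j} - mean_j), divisor n-1 = 4:
  S[X,X] = ((-3.6)·(-3.6) + (-0.6)·(-0.6) + (4.4)·(4.4) + (0.4)·(0.4) + (-0.6)·(-0.6)) / 4 = 33.2/4 = 8.3
  S[X,Y] = ((-3.6)·(1.6) + (-0.6)·(-2.4) + (4.4)·(-2.4) + (0.4)·(0.6) + (-0.6)·(2.6)) / 4 = -16.2/4 = -4.05
  S[Y,Y] = ((1.6)·(1.6) + (-2.4)·(-2.4) + (-2.4)·(-2.4) + (0.6)·(0.6) + (2.6)·(2.6)) / 4 = 21.2/4 = 5.3
  S = [[8.3, -4.05],
 [-4.05, 5.3]].

Step 3 — invert S. det(S) = 8.3·5.3 - (-4.05)² = 27.5875.
  S^{-1} = (1/det) · [[d, -b], [-b, a]] = [[0.1921, 0.1468],
 [0.1468, 0.3009]].

Step 4 — quadratic form (x̄ - mu_0)^T · S^{-1} · (x̄ - mu_0):
  S^{-1} · (x̄ - mu_0) = (-0.1087, 0.3697),
  (x̄ - mu_0)^T · [...] = (-2.4)·(-0.1087) + (2.4)·(0.3697) = 1.1483.

Step 5 — scale by n: T² = 5 · 1.1483 = 5.7417.

T² ≈ 5.7417


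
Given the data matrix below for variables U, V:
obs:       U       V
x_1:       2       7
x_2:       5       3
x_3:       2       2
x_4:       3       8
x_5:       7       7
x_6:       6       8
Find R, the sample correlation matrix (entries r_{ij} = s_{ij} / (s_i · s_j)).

Step 1 — column means:
  mean(U) = (2 + 5 + 2 + 3 + 7 + 6) / 6 = 25/6 = 4.1667
  mean(V) = (7 + 3 + 2 + 8 + 7 + 8) / 6 = 35/6 = 5.8333

Step 2 — sample variances and covariances s[i,j] = (1/(n-1)) · Σ_k (x_{k,i} - mean_i) · (x_{k,j} - mean_j), with n-1 = 5:
  s[U,U] = ((-2.1667)·(-2.1667) + (0.8333)·(0.8333) + (-2.1667)·(-2.1667) + (-1.1667)·(-1.1667) + (2.8333)·(2.8333) + (1.8333)·(1.8333)) / 5 = 22.8333/5 = 4.5667
  s[U,V] = ((-2.1667)·(1.1667) + (0.8333)·(-2.8333) + (-2.1667)·(-3.8333) + (-1.1667)·(2.1667) + (2.8333)·(1.1667) + (1.8333)·(2.1667)) / 5 = 8.1667/5 = 1.6333
  s[V,V] = ((1.1667)·(1.1667) + (-2.8333)·(-2.8333) + (-3.8333)·(-3.8333) + (2.1667)·(2.1667) + (1.1667)·(1.1667) + (2.1667)·(2.1667)) / 5 = 34.8333/5 = 6.9667
  Sample standard deviations s_i = √(s[i,i]):
  s(U) = √(4.5667) = 2.137
  s(V) = √(6.9667) = 2.6394

Step 3 — r_{ij} = s_{ij} / (s_i · s_j):
  r[U,U] = 1 (diagonal).
  r[U,V] = 1.6333 / (2.137 · 2.6394) = 1.6333 / 5.6404 = 0.2896
  r[V,V] = 1 (diagonal).

R is symmetric with unit diagonal. Assembling:

R = [[1, 0.2896],
 [0.2896, 1]]


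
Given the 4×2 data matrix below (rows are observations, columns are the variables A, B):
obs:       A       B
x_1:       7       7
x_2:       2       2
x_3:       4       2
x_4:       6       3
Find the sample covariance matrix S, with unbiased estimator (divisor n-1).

Step 1 — column means:
  mean(A) = (7 + 2 + 4 + 6) / 4 = 19/4 = 4.75
  mean(B) = (7 + 2 + 2 + 3) / 4 = 14/4 = 3.5

Step 2 — sample covariance S[i,j] = (1/(n-1)) · Σ_k (x_{k,i} - mean_i) · (x_{k,j} - mean_j), with n-1 = 3.
  S[A,A] = ((2.25)·(2.25) + (-2.75)·(-2.75) + (-0.75)·(-0.75) + (1.25)·(1.25)) / 3 = 14.75/3 = 4.9167
  S[A,B] = ((2.25)·(3.5) + (-2.75)·(-1.5) + (-0.75)·(-1.5) + (1.25)·(-0.5)) / 3 = 12.5/3 = 4.1667
  S[B,B] = ((3.5)·(3.5) + (-1.5)·(-1.5) + (-1.5)·(-1.5) + (-0.5)·(-0.5)) / 3 = 17/3 = 5.6667

S is symmetric (S[j,i] = S[i,j]). Assembling:

S = [[4.9167, 4.1667],
 [4.1667, 5.6667]]


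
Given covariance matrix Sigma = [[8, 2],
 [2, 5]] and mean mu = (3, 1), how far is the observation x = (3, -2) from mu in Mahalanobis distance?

Step 1 — centre the observation: (x - mu) = (0, -3).

Step 2 — invert Sigma. det(Sigma) = 8·5 - (2)² = 36.
  Sigma^{-1} = (1/det) · [[d, -b], [-b, a]] = [[0.1389, -0.0556],
 [-0.0556, 0.2222]].

Step 3 — form the quadratic (x - mu)^T · Sigma^{-1} · (x - mu):
  Sigma^{-1} · (x - mu) = (0.1667, -0.6667).
  (x - mu)^T · [Sigma^{-1} · (x - mu)] = (0)·(0.1667) + (-3)·(-0.6667) = 2.

Step 4 — take square root: d = √(2) ≈ 1.4142.

d(x, mu) = √(2) ≈ 1.4142


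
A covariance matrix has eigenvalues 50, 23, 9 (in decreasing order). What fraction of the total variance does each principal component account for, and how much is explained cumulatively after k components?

Step 1 — total variance = trace(Sigma) = Σ λ_i = 50 + 23 + 9 = 82.

Step 2 — fraction explained by component i = λ_i / Σ λ:
  PC1: 50/82 = 0.6098
  PC2: 23/82 = 0.2805
  PC3: 9/82 = 0.1098

Step 3 — cumulative fraction after k components = (λ_1 + ... + λ_k) / Σ λ:
  k = 1: 50/82 = 0.6098
  k = 2: (50 + 23)/82 = 73/82 = 0.8902
  k = 3: (50 + 23 + 9)/82 = 82/82 = 1

Summary (fraction, with percent):

explained: PC1 0.6098 (60.98%), PC2 0.2805 (28.05%), PC3 0.1098 (10.98%);  cumulative: 0.6098, 0.8902, 1


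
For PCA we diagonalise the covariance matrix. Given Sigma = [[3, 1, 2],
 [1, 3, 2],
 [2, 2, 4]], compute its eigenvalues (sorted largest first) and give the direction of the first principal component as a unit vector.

Step 1 — characteristic polynomial p(λ) = det(λI - Sigma) = λ³ - tr·λ² + c_1·λ - det, where tr = trace, c_1 = sum of the principal 2×2 minors, det = det(Sigma):
  tr = 3 + 3 + 4 = 10,
  c_1 = (3·3 - (1)²) + (3·4 - (2)²) + (3·4 - (2)²) = 8 + 8 + 8 = 24,
  det = 3·(3·4 - (2)²) - (1)·((1)·4 - (2)·(2)) + (2)·((1)·(2) - 3·(2)) = 3·(8) - (1)·(0) + (2)·(-4) = 16.
  So p(λ) = λ³ - 10λ² + 24λ - 16.
Step 2 — look for an integer root (rational root theorem: any rational root is an integer divisor of 16). Testing λ = 2:
  p(2) = 8 - 40 + 48 - 16 = 0  ✓
  Dividing out (λ - 2): p(λ) = (λ - 2)(λ² - 8λ + 8).
Step 3 — remaining eigenvalues from the quadratic λ² - 8λ + 8 = 0:
  Δ = 8² - 4·8 = 64 - 32 = 32,  λ = (8 ± √32)/2 = (8 ± 5.6569)/2 ≈ 6.8284 or 1.1716.
  Sorted: λ_1 = 6.8284,  λ_2 = 2,  λ_3 = 1.1716  (check: sum = 10 = tr ✓).

Step 4 — unit eigenvector for λ_1 ≈ 6.8284: v spans the null space of (Sigma - λ_1 I), whose rows are
  r_1 = (-3.8284, 1, 2),  r_2 = (1, -3.8284, 2),  r_3 = (2, 2, -2.8284).
  v is orthogonal to every row, so take v ∝ r_1 × r_2 = ((1)·(2) - (2)·(-3.8284), (2)·(1) - (-3.8284)·(2), (-3.8284)·(-3.8284) - (1)·(1)) ≈ (9.6569, 9.6569, 13.6569).
  Let u = (9.6569, 9.6569, 13.6569).
  ||u|| = √((9.6569)² + (9.6569)² + (13.6569)²) = √(373.0193) ≈ 19.3137,  v_1 = u/||u|| ≈ (0.5, 0.5, 0.7071) (||v_1|| = 1).

λ_1 = 6.8284,  λ_2 = 2,  λ_3 = 1.1716;  v_1 ≈ (0.5, 0.5, 0.7071)


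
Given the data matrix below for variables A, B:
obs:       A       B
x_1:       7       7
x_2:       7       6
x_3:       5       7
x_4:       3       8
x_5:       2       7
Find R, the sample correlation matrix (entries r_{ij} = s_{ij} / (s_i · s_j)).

Step 1 — column means:
  mean(A) = (7 + 7 + 5 + 3 + 2) / 5 = 24/5 = 4.8
  mean(B) = (7 + 6 + 7 + 8 + 7) / 5 = 35/5 = 7

Step 2 — sample variances and covariances s[i,j] = (1/(n-1)) · Σ_k (x_{k,i} - mean_i) · (x_{k,j} - mean_j), with n-1 = 4:
  s[A,A] = ((2.2)·(2.2) + (2.2)·(2.2) + (0.2)·(0.2) + (-1.8)·(-1.8) + (-2.8)·(-2.8)) / 4 = 20.8/4 = 5.2
  s[A,B] = ((2.2)·(0) + (2.2)·(-1) + (0.2)·(0) + (-1.8)·(1) + (-2.8)·(0)) / 4 = -4/4 = -1
  s[B,B] = ((0)·(0) + (-1)·(-1) + (0)·(0) + (1)·(1) + (0)·(0)) / 4 = 2/4 = 0.5
  Sample standard deviations s_i = √(s[i,i]):
  s(A) = √(5.2) = 2.2804
  s(B) = √(0.5) = 0.7071

Step 3 — r_{ij} = s_{ij} / (s_i · s_j):
  r[A,A] = 1 (diagonal).
  r[A,B] = -1 / (2.2804 · 0.7071) = -1 / 1.6125 = -0.6202
  r[B,B] = 1 (diagonal).

R is symmetric with unit diagonal. Assembling:

R = [[1, -0.6202],
 [-0.6202, 1]]


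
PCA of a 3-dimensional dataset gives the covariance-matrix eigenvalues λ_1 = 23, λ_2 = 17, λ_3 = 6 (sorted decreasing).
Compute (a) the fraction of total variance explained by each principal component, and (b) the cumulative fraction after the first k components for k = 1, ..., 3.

Step 1 — total variance = trace(Sigma) = Σ λ_i = 23 + 17 + 6 = 46.

Step 2 — fraction explained by component i = λ_i / Σ λ:
  PC1: 23/46 = 0.5
  PC2: 17/46 = 0.3696
  PC3: 6/46 = 0.1304

Step 3 — cumulative fraction after k components = (λ_1 + ... + λ_k) / Σ λ:
  k = 1: 23/46 = 0.5
  k = 2: (23 + 17)/46 = 40/46 = 0.8696
  k = 3: (23 + 17 + 6)/46 = 46/46 = 1

Summary (fraction, with percent):

explained: PC1 0.5 (50%), PC2 0.3696 (36.96%), PC3 0.1304 (13.04%);  cumulative: 0.5, 0.8696, 1


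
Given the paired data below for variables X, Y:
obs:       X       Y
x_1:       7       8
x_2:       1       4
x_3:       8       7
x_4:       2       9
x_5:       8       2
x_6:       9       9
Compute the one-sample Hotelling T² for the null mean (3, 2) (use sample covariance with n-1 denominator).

Step 1 — sample mean vector:
  mean(X) = (7 + 1 + 8 + 2 + 8 + 9) / 6 = 35/6 = 5.8333
  mean(Y) = (8 + 4 + 7 + 9 + 2 + 9) / 6 = 39/6 = 6.5
  x̄ = (5.8333, 6.5),  deviation x̄ - mu_0 = (5.8333, 6.5) - (3, 2) = (2.8333, 4.5).

Step 2 — sample covariance matrix, S[i,j] = (1/(n-1)) · Σ_k (x_{k,i} - mean_i) · (x_{k,j} - mean_j), divisor n-1 = 5:
  S[X,X] = ((1.1667)·(1.1667) + (-4.8333)·(-4.8333) + (2.1667)·(2.1667) + (-3.8333)·(-3.8333) + (2.1667)·(2.1667) + (3.1667)·(3.1667)) / 5 = 58.8333/5 = 11.7667
  S[X,Y] = ((1.1667)·(1.5) + (-4.8333)·(-2.5) + (2.1667)·(0.5) + (-3.8333)·(2.5) + (2.1667)·(-4.5) + (3.1667)·(2.5)) / 5 = 3.5/5 = 0.7
  S[Y,Y] = ((1.5)·(1.5) + (-2.5)·(-2.5) + (0.5)·(0.5) + (2.5)·(2.5) + (-4.5)·(-4.5) + (2.5)·(2.5)) / 5 = 41.5/5 = 8.3
  S = [[11.7667, 0.7],
 [0.7, 8.3]].

Step 3 — invert S. det(S) = 11.7667·8.3 - (0.7)² = 97.1733.
  S^{-1} = (1/det) · [[d, -b], [-b, a]] = [[0.0854, -0.0072],
 [-0.0072, 0.1211]].

Step 4 — quadratic form (x̄ - mu_0)^T · S^{-1} · (x̄ - mu_0):
  S^{-1} · (x̄ - mu_0) = (0.2096, 0.5245),
  (x̄ - mu_0)^T · [...] = (2.8333)·(0.2096) + (4.5)·(0.5245) = 2.9541.

Step 5 — scale by n: T² = 6 · 2.9541 = 17.7243.

T² ≈ 17.7243


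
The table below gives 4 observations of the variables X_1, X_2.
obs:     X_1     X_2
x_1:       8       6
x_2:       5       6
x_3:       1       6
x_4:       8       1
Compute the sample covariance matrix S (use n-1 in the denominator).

Step 1 — column means:
  mean(X_1) = (8 + 5 + 1 + 8) / 4 = 22/4 = 5.5
  mean(X_2) = (6 + 6 + 6 + 1) / 4 = 19/4 = 4.75

Step 2 — sample covariance S[i,j] = (1/(n-1)) · Σ_k (x_{k,i} - mean_i) · (x_{k,j} - mean_j), with n-1 = 3.
  S[X_1,X_1] = ((2.5)·(2.5) + (-0.5)·(-0.5) + (-4.5)·(-4.5) + (2.5)·(2.5)) / 3 = 33/3 = 11
  S[X_1,X_2] = ((2.5)·(1.25) + (-0.5)·(1.25) + (-4.5)·(1.25) + (2.5)·(-3.75)) / 3 = -12.5/3 = -4.1667
  S[X_2,X_2] = ((1.25)·(1.25) + (1.25)·(1.25) + (1.25)·(1.25) + (-3.75)·(-3.75)) / 3 = 18.75/3 = 6.25

S is symmetric (S[j,i] = S[i,j]). Assembling:

S = [[11, -4.1667],
 [-4.1667, 6.25]]


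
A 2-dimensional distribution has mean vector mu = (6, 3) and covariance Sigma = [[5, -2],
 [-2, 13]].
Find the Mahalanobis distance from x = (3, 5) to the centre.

Step 1 — centre the observation: (x - mu) = (-3, 2).

Step 2 — invert Sigma. det(Sigma) = 5·13 - (-2)² = 61.
  Sigma^{-1} = (1/det) · [[d, -b], [-b, a]] = [[0.2131, 0.0328],
 [0.0328, 0.082]].

Step 3 — form the quadratic (x - mu)^T · Sigma^{-1} · (x - mu):
  Sigma^{-1} · (x - mu) = (-0.5738, 0.0656).
  (x - mu)^T · [Sigma^{-1} · (x - mu)] = (-3)·(-0.5738) + (2)·(0.0656) = 1.8525.

Step 4 — take square root: d = √(1.8525) ≈ 1.3611.

d(x, mu) = √(1.8525) ≈ 1.3611


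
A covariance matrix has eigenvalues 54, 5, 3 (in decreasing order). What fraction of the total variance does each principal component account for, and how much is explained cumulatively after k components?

Step 1 — total variance = trace(Sigma) = Σ λ_i = 54 + 5 + 3 = 62.

Step 2 — fraction explained by component i = λ_i / Σ λ:
  PC1: 54/62 = 0.871
  PC2: 5/62 = 0.0806
  PC3: 3/62 = 0.0484

Step 3 — cumulative fraction after k components = (λ_1 + ... + λ_k) / Σ λ:
  k = 1: 54/62 = 0.871
  k = 2: (54 + 5)/62 = 59/62 = 0.9516
  k = 3: (54 + 5 + 3)/62 = 62/62 = 1

Summary (fraction, with percent):

explained: PC1 0.871 (87.1%), PC2 0.0806 (8.06%), PC3 0.0484 (4.84%);  cumulative: 0.871, 0.9516, 1


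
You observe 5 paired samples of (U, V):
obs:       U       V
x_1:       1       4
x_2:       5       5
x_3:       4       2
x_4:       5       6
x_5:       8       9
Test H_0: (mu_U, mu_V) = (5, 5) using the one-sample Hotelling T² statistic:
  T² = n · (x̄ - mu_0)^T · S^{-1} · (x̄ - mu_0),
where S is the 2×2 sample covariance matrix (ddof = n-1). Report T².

Step 1 — sample mean vector:
  mean(U) = (1 + 5 + 4 + 5 + 8) / 5 = 23/5 = 4.6
  mean(V) = (4 + 5 + 2 + 6 + 9) / 5 = 26/5 = 5.2
  x̄ = (4.6, 5.2),  deviation x̄ - mu_0 = (4.6, 5.2) - (5, 5) = (-0.4, 0.2).

Step 2 — sample covariance matrix, S[i,j] = (1/(n-1)) · Σ_k (x_{k,i} - mean_i) · (x_{k,j} - mean_j), divisor n-1 = 4:
  S[U,U] = ((-3.6)·(-3.6) + (0.4)·(0.4) + (-0.6)·(-0.6) + (0.4)·(0.4) + (3.4)·(3.4)) / 4 = 25.2/4 = 6.3
  S[U,V] = ((-3.6)·(-1.2) + (0.4)·(-0.2) + (-0.6)·(-3.2) + (0.4)·(0.8) + (3.4)·(3.8)) / 4 = 19.4/4 = 4.85
  S[V,V] = ((-1.2)·(-1.2) + (-0.2)·(-0.2) + (-3.2)·(-3.2) + (0.8)·(0.8) + (3.8)·(3.8)) / 4 = 26.8/4 = 6.7
  S = [[6.3, 4.85],
 [4.85, 6.7]].

Step 3 — invert S. det(S) = 6.3·6.7 - (4.85)² = 18.6875.
  S^{-1} = (1/det) · [[d, -b], [-b, a]] = [[0.3585, -0.2595],
 [-0.2595, 0.3371]].

Step 4 — quadratic form (x̄ - mu_0)^T · S^{-1} · (x̄ - mu_0):
  S^{-1} · (x̄ - mu_0) = (-0.1953, 0.1712),
  (x̄ - mu_0)^T · [...] = (-0.4)·(-0.1953) + (0.2)·(0.1712) = 0.1124.

Step 5 — scale by n: T² = 5 · 0.1124 = 0.5619.

T² ≈ 0.5619


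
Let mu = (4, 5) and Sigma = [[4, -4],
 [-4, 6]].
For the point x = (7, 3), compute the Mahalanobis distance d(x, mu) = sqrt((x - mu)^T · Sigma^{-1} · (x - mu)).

Step 1 — centre the observation: (x - mu) = (3, -2).

Step 2 — invert Sigma. det(Sigma) = 4·6 - (-4)² = 8.
  Sigma^{-1} = (1/det) · [[d, -b], [-b, a]] = [[0.75, 0.5],
 [0.5, 0.5]].

Step 3 — form the quadratic (x - mu)^T · Sigma^{-1} · (x - mu):
  Sigma^{-1} · (x - mu) = (1.25, 0.5).
  (x - mu)^T · [Sigma^{-1} · (x - mu)] = (3)·(1.25) + (-2)·(0.5) = 2.75.

Step 4 — take square root: d = √(2.75) ≈ 1.6583.

d(x, mu) = √(2.75) ≈ 1.6583


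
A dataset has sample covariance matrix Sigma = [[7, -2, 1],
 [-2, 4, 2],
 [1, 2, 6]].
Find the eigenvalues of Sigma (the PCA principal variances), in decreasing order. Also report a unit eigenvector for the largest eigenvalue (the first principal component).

Step 1 — characteristic polynomial p(λ) = det(λI - Sigma) = λ³ - tr·λ² + c_1·λ - det, where tr = trace, c_1 = sum of the principal 2×2 minors, det = det(Sigma):
  tr = 7 + 4 + 6 = 17,
  c_1 = (7·4 - (-2)²) + (7·6 - (1)²) + (4·6 - (2)²) = 24 + 41 + 20 = 85,
  det = 7·(4·6 - (2)²) - (-2)·((-2)·6 - (2)·(1)) + (1)·((-2)·(2) - 4·(1)) = 7·(20) - (-2)·(-14) + (1)·(-8) = 104.
  So p(λ) = λ³ - 17λ² + 85λ - 104.
Step 2 — look for an integer root (rational root theorem: any rational root is an integer divisor of 104). Testing λ = 8:
  p(8) = 512 - 1088 + 680 - 104 = 0  ✓
  Dividing out (λ - 8): p(λ) = (λ - 8)(λ² - 9λ + 13).
Step 3 — remaining eigenvalues from the quadratic λ² - 9λ + 13 = 0:
  Δ = 9² - 4·13 = 81 - 52 = 29,  λ = (9 ± √29)/2 = (9 ± 5.3852)/2 ≈ 7.1926 or 1.8074.
  Sorted: λ_1 = 8,  λ_2 = 7.1926,  λ_3 = 1.8074  (check: sum = 17 = tr ✓).

Step 4 — unit eigenvector for λ_1 = 8: v spans the null space of (Sigma - λ_1 I), whose rows are
  r_1 = (-1, -2, 1),  r_2 = (-2, -4, 2),  r_3 = (1, 2, -2).
  v is orthogonal to every row, so take v ∝ r_1 × r_3 = ((-2)·(-2) - (1)·(2), (1)·(1) - (-1)·(-2), (-1)·(2) - (-2)·(1)) = (2, -1, 0).
  Let u = (2, -1, 0).
  ||u|| = √((2)² + (-1)² + (0)²) = √(5) ≈ 2.2361,  v_1 = u/||u|| ≈ (0.8944, -0.4472, 0) (||v_1|| = 1).

λ_1 = 8,  λ_2 = 7.1926,  λ_3 = 1.8074;  v_1 ≈ (0.8944, -0.4472, 0)


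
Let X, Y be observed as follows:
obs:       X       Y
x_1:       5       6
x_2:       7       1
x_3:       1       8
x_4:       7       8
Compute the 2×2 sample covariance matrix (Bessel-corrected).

Step 1 — column means:
  mean(X) = (5 + 7 + 1 + 7) / 4 = 20/4 = 5
  mean(Y) = (6 + 1 + 8 + 8) / 4 = 23/4 = 5.75

Step 2 — sample covariance S[i,j] = (1/(n-1)) · Σ_k (x_{k,i} - mean_i) · (x_{k,j} - mean_j), with n-1 = 3.
  S[X,X] = ((0)·(0) + (2)·(2) + (-4)·(-4) + (2)·(2)) / 3 = 24/3 = 8
  S[X,Y] = ((0)·(0.25) + (2)·(-4.75) + (-4)·(2.25) + (2)·(2.25)) / 3 = -14/3 = -4.6667
  S[Y,Y] = ((0.25)·(0.25) + (-4.75)·(-4.75) + (2.25)·(2.25) + (2.25)·(2.25)) / 3 = 32.75/3 = 10.9167

S is symmetric (S[j,i] = S[i,j]). Assembling:

S = [[8, -4.6667],
 [-4.6667, 10.9167]]


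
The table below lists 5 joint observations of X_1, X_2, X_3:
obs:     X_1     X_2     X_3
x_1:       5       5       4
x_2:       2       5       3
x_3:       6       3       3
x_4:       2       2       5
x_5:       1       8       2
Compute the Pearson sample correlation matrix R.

Step 1 — column means:
  mean(X_1) = (5 + 2 + 6 + 2 + 1) / 5 = 16/5 = 3.2
  mean(X_2) = (5 + 5 + 3 + 2 + 8) / 5 = 23/5 = 4.6
  mean(X_3) = (4 + 3 + 3 + 5 + 2) / 5 = 17/5 = 3.4

Step 2 — sample variances and covariances s[i,j] = (1/(n-1)) · Σ_k (x_{k,i} - mean_i) · (x_{k,j} - mean_j), with n-1 = 4:
  s[X_1,X_1] = ((1.8)·(1.8) + (-1.2)·(-1.2) + (2.8)·(2.8) + (-1.2)·(-1.2) + (-2.2)·(-2.2)) / 4 = 18.8/4 = 4.7
  s[X_1,X_2] = ((1.8)·(0.4) + (-1.2)·(0.4) + (2.8)·(-1.6) + (-1.2)·(-2.6) + (-2.2)·(3.4)) / 4 = -8.6/4 = -2.15
  s[X_1,X_3] = ((1.8)·(0.6) + (-1.2)·(-0.4) + (2.8)·(-0.4) + (-1.2)·(1.6) + (-2.2)·(-1.4)) / 4 = 1.6/4 = 0.4
  s[X_2,X_2] = ((0.4)·(0.4) + (0.4)·(0.4) + (-1.6)·(-1.6) + (-2.6)·(-2.6) + (3.4)·(3.4)) / 4 = 21.2/4 = 5.3
  s[X_2,X_3] = ((0.4)·(0.6) + (0.4)·(-0.4) + (-1.6)·(-0.4) + (-2.6)·(1.6) + (3.4)·(-1.4)) / 4 = -8.2/4 = -2.05
  s[X_3,X_3] = ((0.6)·(0.6) + (-0.4)·(-0.4) + (-0.4)·(-0.4) + (1.6)·(1.6) + (-1.4)·(-1.4)) / 4 = 5.2/4 = 1.3
  Sample standard deviations s_i = √(s[i,i]):
  s(X_1) = √(4.7) = 2.1679
  s(X_2) = √(5.3) = 2.3022
  s(X_3) = √(1.3) = 1.1402

Step 3 — r_{ij} = s_{ij} / (s_i · s_j):
  r[X_1,X_1] = 1 (diagonal).
  r[X_1,X_2] = -2.15 / (2.1679 · 2.3022) = -2.15 / 4.991 = -0.4308
  r[X_1,X_3] = 0.4 / (2.1679 · 1.1402) = 0.4 / 2.4718 = 0.1618
  r[X_2,X_2] = 1 (diagonal).
  r[X_2,X_3] = -2.05 / (2.3022 · 1.1402) = -2.05 / 2.6249 = -0.781
  r[X_3,X_3] = 1 (diagonal).

R is symmetric with unit diagonal. Assembling:

R = [[1, -0.4308, 0.1618],
 [-0.4308, 1, -0.781],
 [0.1618, -0.781, 1]]


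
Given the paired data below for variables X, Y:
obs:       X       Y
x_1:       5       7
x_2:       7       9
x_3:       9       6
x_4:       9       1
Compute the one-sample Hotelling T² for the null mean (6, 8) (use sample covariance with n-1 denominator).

Step 1 — sample mean vector:
  mean(X) = (5 + 7 + 9 + 9) / 4 = 30/4 = 7.5
  mean(Y) = (7 + 9 + 6 + 1) / 4 = 23/4 = 5.75
  x̄ = (7.5, 5.75),  deviation x̄ - mu_0 = (7.5, 5.75) - (6, 8) = (1.5, -2.25).

Step 2 — sample covariance matrix, S[i,j] = (1/(n-1)) · Σ_k (x_{k,i} - mean_i) · (x_{k,j} - mean_j), divisor n-1 = 3:
  S[X,X] = ((-2.5)·(-2.5) + (-0.5)·(-0.5) + (1.5)·(1.5) + (1.5)·(1.5)) / 3 = 11/3 = 3.6667
  S[X,Y] = ((-2.5)·(1.25) + (-0.5)·(3.25) + (1.5)·(0.25) + (1.5)·(-4.75)) / 3 = -11.5/3 = -3.8333
  S[Y,Y] = ((1.25)·(1.25) + (3.25)·(3.25) + (0.25)·(0.25) + (-4.75)·(-4.75)) / 3 = 34.75/3 = 11.5833
  S = [[3.6667, -3.8333],
 [-3.8333, 11.5833]].

Step 3 — invert S. det(S) = 3.6667·11.5833 - (-3.8333)² = 27.7778.
  S^{-1} = (1/det) · [[d, -b], [-b, a]] = [[0.417, 0.138],
 [0.138, 0.132]].

Step 4 — quadratic form (x̄ - mu_0)^T · S^{-1} · (x̄ - mu_0):
  S^{-1} · (x̄ - mu_0) = (0.315, -0.09),
  (x̄ - mu_0)^T · [...] = (1.5)·(0.315) + (-2.25)·(-0.09) = 0.675.

Step 5 — scale by n: T² = 4 · 0.675 = 2.7.

T² ≈ 2.7


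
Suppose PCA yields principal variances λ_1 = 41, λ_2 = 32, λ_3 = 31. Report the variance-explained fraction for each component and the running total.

Step 1 — total variance = trace(Sigma) = Σ λ_i = 41 + 32 + 31 = 104.

Step 2 — fraction explained by component i = λ_i / Σ λ:
  PC1: 41/104 = 0.3942
  PC2: 32/104 = 0.3077
  PC3: 31/104 = 0.2981

Step 3 — cumulative fraction after k components = (λ_1 + ... + λ_k) / Σ λ:
  k = 1: 41/104 = 0.3942
  k = 2: (41 + 32)/104 = 73/104 = 0.7019
  k = 3: (41 + 32 + 31)/104 = 104/104 = 1

Summary (fraction, with percent):

explained: PC1 0.3942 (39.42%), PC2 0.3077 (30.77%), PC3 0.2981 (29.81%);  cumulative: 0.3942, 0.7019, 1


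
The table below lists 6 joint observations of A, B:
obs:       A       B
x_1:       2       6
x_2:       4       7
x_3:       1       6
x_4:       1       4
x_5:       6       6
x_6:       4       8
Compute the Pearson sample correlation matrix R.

Step 1 — column means:
  mean(A) = (2 + 4 + 1 + 1 + 6 + 4) / 6 = 18/6 = 3
  mean(B) = (6 + 7 + 6 + 4 + 6 + 8) / 6 = 37/6 = 6.1667

Step 2 — sample variances and covariances s[i,j] = (1/(n-1)) · Σ_k (x_{k,i} - mean_i) · (x_{k,j} - mean_j), with n-1 = 5:
  s[A,A] = ((-1)·(-1) + (1)·(1) + (-2)·(-2) + (-2)·(-2) + (3)·(3) + (1)·(1)) / 5 = 20/5 = 4
  s[A,B] = ((-1)·(-0.1667) + (1)·(0.8333) + (-2)·(-0.1667) + (-2)·(-2.1667) + (3)·(-0.1667) + (1)·(1.8333)) / 5 = 7/5 = 1.4
  s[B,B] = ((-0.1667)·(-0.1667) + (0.8333)·(0.8333) + (-0.1667)·(-0.1667) + (-2.1667)·(-2.1667) + (-0.1667)·(-0.1667) + (1.8333)·(1.8333)) / 5 = 8.8333/5 = 1.7667
  Sample standard deviations s_i = √(s[i,i]):
  s(A) = √(4) = 2
  s(B) = √(1.7667) = 1.3292

Step 3 — r_{ij} = s_{ij} / (s_i · s_j):
  r[A,A] = 1 (diagonal).
  r[A,B] = 1.4 / (2 · 1.3292) = 1.4 / 2.6583 = 0.5266
  r[B,B] = 1 (diagonal).

R is symmetric with unit diagonal. Assembling:

R = [[1, 0.5266],
 [0.5266, 1]]


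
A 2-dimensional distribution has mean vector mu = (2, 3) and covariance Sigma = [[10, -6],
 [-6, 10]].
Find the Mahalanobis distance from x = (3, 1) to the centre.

Step 1 — centre the observation: (x - mu) = (1, -2).

Step 2 — invert Sigma. det(Sigma) = 10·10 - (-6)² = 64.
  Sigma^{-1} = (1/det) · [[d, -b], [-b, a]] = [[0.1562, 0.0938],
 [0.0938, 0.1562]].

Step 3 — form the quadratic (x - mu)^T · Sigma^{-1} · (x - mu):
  Sigma^{-1} · (x - mu) = (-0.0312, -0.2188).
  (x - mu)^T · [Sigma^{-1} · (x - mu)] = (1)·(-0.0312) + (-2)·(-0.2188) = 0.4062.

Step 4 — take square root: d = √(0.4062) ≈ 0.6374.

d(x, mu) = √(0.4062) ≈ 0.6374


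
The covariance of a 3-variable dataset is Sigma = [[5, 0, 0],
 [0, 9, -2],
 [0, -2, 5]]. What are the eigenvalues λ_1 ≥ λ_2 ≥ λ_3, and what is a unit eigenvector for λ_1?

Step 1 — characteristic polynomial p(λ) = det(λI - Sigma) = λ³ - tr·λ² + c_1·λ - det, where tr = trace, c_1 = sum of the principal 2×2 minors, det = det(Sigma):
  tr = 5 + 9 + 5 = 19,
  c_1 = (5·9 - (0)²) + (5·5 - (0)²) + (9·5 - (-2)²) = 45 + 25 + 41 = 111,
  det = 5·(9·5 - (-2)²) - (0)·((0)·5 - (-2)·(0)) + (0)·((0)·(-2) - 9·(0)) = 5·(41) - (0)·(0) + (0)·(0) = 205.
  So p(λ) = λ³ - 19λ² + 111λ - 205.
Step 2 — look for an integer root (rational root theorem: any rational root is an integer divisor of 205). Testing λ = 5:
  p(5) = 125 - 475 + 555 - 205 = 0  ✓
  Dividing out (λ - 5): p(λ) = (λ - 5)(λ² - 14λ + 41).
Step 3 — remaining eigenvalues from the quadratic λ² - 14λ + 41 = 0:
  Δ = 14² - 4·41 = 196 - 164 = 32,  λ = (14 ± √32)/2 = (14 ± 5.6569)/2 ≈ 9.8284 or 4.1716.
  Sorted: λ_1 = 9.8284,  λ_2 = 5,  λ_3 = 4.1716  (check: sum = 19 = tr ✓).

Step 4 — unit eigenvector for λ_1 ≈ 9.8284: v spans the null space of (Sigma - λ_1 I), whose rows are
  r_1 = (-4.8284, 0, 0),  r_2 = (0, -0.8284, -2),  r_3 = (0, -2, -4.8284).
  v is orthogonal to every row, so take v ∝ r_1 × r_2 = ((0)·(-2) - (0)·(-0.8284), (0)·(0) - (-4.8284)·(-2), (-4.8284)·(-0.8284) - (0)·(0)) ≈ (0, -9.6569, 4).
  Rescale (multiply by -1 so the first nonzero entry is positive): u = (0, 9.6569, -4).
  ||u|| = √((0)² + (9.6569)² + (-4)²) = √(109.2548) ≈ 10.4525,  v_1 = u/||u|| ≈ (0, 0.9239, -0.3827) (||v_1|| = 1).

λ_1 = 9.8284,  λ_2 = 5,  λ_3 = 4.1716;  v_1 ≈ (0, 0.9239, -0.3827)


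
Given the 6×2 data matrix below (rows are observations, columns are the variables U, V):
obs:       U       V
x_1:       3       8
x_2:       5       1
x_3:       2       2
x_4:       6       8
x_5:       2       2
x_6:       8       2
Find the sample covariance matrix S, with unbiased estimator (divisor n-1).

Step 1 — column means:
  mean(U) = (3 + 5 + 2 + 6 + 2 + 8) / 6 = 26/6 = 4.3333
  mean(V) = (8 + 1 + 2 + 8 + 2 + 2) / 6 = 23/6 = 3.8333

Step 2 — sample covariance S[i,j] = (1/(n-1)) · Σ_k (x_{k,i} - mean_i) · (x_{k,j} - mean_j), with n-1 = 5.
  S[U,U] = ((-1.3333)·(-1.3333) + (0.6667)·(0.6667) + (-2.3333)·(-2.3333) + (1.6667)·(1.6667) + (-2.3333)·(-2.3333) + (3.6667)·(3.6667)) / 5 = 29.3333/5 = 5.8667
  S[U,V] = ((-1.3333)·(4.1667) + (0.6667)·(-2.8333) + (-2.3333)·(-1.8333) + (1.6667)·(4.1667) + (-2.3333)·(-1.8333) + (3.6667)·(-1.8333)) / 5 = 1.3333/5 = 0.2667
  S[V,V] = ((4.1667)·(4.1667) + (-2.8333)·(-2.8333) + (-1.8333)·(-1.8333) + (4.1667)·(4.1667) + (-1.8333)·(-1.8333) + (-1.8333)·(-1.8333)) / 5 = 52.8333/5 = 10.5667

S is symmetric (S[j,i] = S[i,j]). Assembling:

S = [[5.8667, 0.2667],
 [0.2667, 10.5667]]


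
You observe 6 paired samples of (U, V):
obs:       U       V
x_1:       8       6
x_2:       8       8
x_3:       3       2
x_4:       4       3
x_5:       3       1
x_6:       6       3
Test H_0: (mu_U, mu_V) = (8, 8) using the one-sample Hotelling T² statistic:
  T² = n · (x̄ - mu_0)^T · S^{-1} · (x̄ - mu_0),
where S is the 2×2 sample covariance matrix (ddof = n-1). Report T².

Step 1 — sample mean vector:
  mean(U) = (8 + 8 + 3 + 4 + 3 + 6) / 6 = 32/6 = 5.3333
  mean(V) = (6 + 8 + 2 + 3 + 1 + 3) / 6 = 23/6 = 3.8333
  x̄ = (5.3333, 3.8333),  deviation x̄ - mu_0 = (5.3333, 3.8333) - (8, 8) = (-2.6667, -4.1667).

Step 2 — sample covariance matrix, S[i,j] = (1/(n-1)) · Σ_k (x_{k,i} - mean_i) · (x_{k,j} - mean_j), divisor n-1 = 5:
  S[U,U] = ((2.6667)·(2.6667) + (2.6667)·(2.6667) + (-2.3333)·(-2.3333) + (-1.3333)·(-1.3333) + (-2.3333)·(-2.3333) + (0.6667)·(0.6667)) / 5 = 27.3333/5 = 5.4667
  S[U,V] = ((2.6667)·(2.1667) + (2.6667)·(4.1667) + (-2.3333)·(-1.8333) + (-1.3333)·(-0.8333) + (-2.3333)·(-2.8333) + (0.6667)·(-0.8333)) / 5 = 28.3333/5 = 5.6667
  S[V,V] = ((2.1667)·(2.1667) + (4.1667)·(4.1667) + (-1.8333)·(-1.8333) + (-0.8333)·(-0.8333) + (-2.8333)·(-2.8333) + (-0.8333)·(-0.8333)) / 5 = 34.8333/5 = 6.9667
  S = [[5.4667, 5.6667],
 [5.6667, 6.9667]].

Step 3 — invert S. det(S) = 5.4667·6.9667 - (5.6667)² = 5.9733.
  S^{-1} = (1/det) · [[d, -b], [-b, a]] = [[1.1663, -0.9487],
 [-0.9487, 0.9152]].

Step 4 — quadratic form (x̄ - mu_0)^T · S^{-1} · (x̄ - mu_0):
  S^{-1} · (x̄ - mu_0) = (0.8426, -1.2835),
  (x̄ - mu_0)^T · [...] = (-2.6667)·(0.8426) + (-4.1667)·(-1.2835) = 3.1008.

Step 5 — scale by n: T² = 6 · 3.1008 = 18.6049.

T² ≈ 18.6049


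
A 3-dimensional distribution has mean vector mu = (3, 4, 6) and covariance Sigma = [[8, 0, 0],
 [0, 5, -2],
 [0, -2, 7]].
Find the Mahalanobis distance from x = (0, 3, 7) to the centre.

Step 1 — centre the observation: (x - mu) = (-3, -1, 1).

Step 2 — invert Sigma (cofactor / det for 3×3, or solve directly):
  Sigma^{-1} = [[0.125, 0, 0],
 [0, 0.2258, 0.0645],
 [0, 0.0645, 0.1613]].

Step 3 — form the quadratic (x - mu)^T · Sigma^{-1} · (x - mu):
  Sigma^{-1} · (x - mu) = (-0.375, -0.1613, 0.0968).
  (x - mu)^T · [Sigma^{-1} · (x - mu)] = (-3)·(-0.375) + (-1)·(-0.1613) + (1)·(0.0968) = 1.3831.

Step 4 — take square root: d = √(1.3831) ≈ 1.176.

d(x, mu) = √(1.3831) ≈ 1.176


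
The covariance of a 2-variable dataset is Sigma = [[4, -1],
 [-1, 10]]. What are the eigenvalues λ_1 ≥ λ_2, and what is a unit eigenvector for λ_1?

Step 1 — characteristic polynomial of 2×2 Sigma:
  det(Sigma - λI) = λ² - trace · λ + det = 0.
  trace = 4 + 10 = 14, det = 4·10 - (-1)² = 39.
Step 2 — discriminant:
  Δ = trace² - 4·det = 196 - 156 = 40.
Step 3 — eigenvalues:
  λ = (trace ± √Δ)/2 = (14 ± 6.3246)/2,
  λ_1 = 10.1623,  λ_2 = 3.8377.

Step 4 — unit eigenvector for λ_1: solve (Sigma - λ_1 I)v = 0. First row:
  (4 - 10.1623)·v_x + (-1)·v_y = 0, i.e. (-6.1623)·v_x + (-1)·v_y = 0,
  so v ∝ (b, λ_1 - a) = (-1, 6.1623); multiply by -1 so the first entry is positive: u = (1, -6.1623).
  ||u|| = √((1)² + (-6.1623)²) = √(38.9737) ≈ 6.2429,
  v_1 = u/||u|| ≈ (0.1602, -0.9871) (||v_1|| = 1).

λ_1 = 10.1623,  λ_2 = 3.8377;  v_1 ≈ (0.1602, -0.9871)
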